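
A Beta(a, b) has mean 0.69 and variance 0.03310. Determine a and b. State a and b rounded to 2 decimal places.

a = 3.77, b = 1.69

By moment matching, a+b = μ(1−μ)/σ² − 1 = (0.69·0.31)/0.03310 − 1 = 6.4622 − 1 = 5.4622.
Since a/(a+b) = μ, a = 0.69·5.4622 = 3.77 and b = 0.31·5.4622 = 1.69.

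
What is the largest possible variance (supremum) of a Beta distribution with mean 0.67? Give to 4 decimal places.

0.2211

For fixed mean μ the Beta variance is μ(1−μ)/(α+β+1), increasing as α+β decreases.
Its least upper bound (not attained) is μ(1−μ) = 0.67·0.33 = 0.2211.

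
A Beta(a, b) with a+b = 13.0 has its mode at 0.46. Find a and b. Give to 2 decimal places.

a = 6.06, b = 6.94

Mode = (a−1)/(κ−2) with κ = a+b, so a−1 = 0.46·11.0 = 5.06.
a = 6.06; b = κ − a = 6.94.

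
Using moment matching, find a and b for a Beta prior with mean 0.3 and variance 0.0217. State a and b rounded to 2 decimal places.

a = 2.60, b = 6.07

Write ν = a+b; then a = μν and Var = μ(1−μ)/(ν+1).
ν = μ(1−μ)/Var − 1 = 0.21/0.0217 − 1 = 8.6774.
a = 0.3·8.6774 = 2.60, b = 0.7·8.6774 = 6.07.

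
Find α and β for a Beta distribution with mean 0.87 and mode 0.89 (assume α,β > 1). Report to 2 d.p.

Let s = α+β. Mean gives α = μs = 0.87s; mode gives (α−1)/(s−2) = 0.89.
Substituting: 0.87s − 1 = 0.89(s−2) = 0.89s − 1.78, so -0.02s = -0.78 and s = 39.0000.
Then α = 0.87×39.0000 = 33.93 and β = s−α = 5.07.

α = 33.93, β = 5.07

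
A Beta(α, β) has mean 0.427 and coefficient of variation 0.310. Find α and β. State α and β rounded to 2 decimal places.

Var = (CV·μ)² = (0.310×0.427)² = 0.017522.
α+β = μ(1−μ)/Var − 1 = 0.244671/0.017522 − 1 = 12.9638.
Thus α = 0.427·12.9638 = 5.54 and β = 0.573·12.9638 = 7.43.

α = 5.54, β = 7.43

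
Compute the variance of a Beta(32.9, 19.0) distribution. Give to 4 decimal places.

α+β = 51.9 and αβ = 625.10, so Var = αβ/[(α+β)²(α+β+1)] = 625.10/142491.969 = 0.0044.

0.0044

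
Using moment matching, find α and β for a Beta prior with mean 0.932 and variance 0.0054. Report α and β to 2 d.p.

α = 10.01, β = 0.73

By moment matching, α+β = μ(1−μ)/σ² − 1 = (0.932·0.068)/0.0054 − 1 = 11.7363 − 1 = 10.7363.
Since α/(α+β) = μ, α = 0.932·10.7363 = 10.01 and β = 0.068·10.7363 = 0.73.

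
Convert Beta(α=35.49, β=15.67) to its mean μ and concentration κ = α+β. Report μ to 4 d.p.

μ = 0.6937, κ = 51.16

κ = α+β = 35.49+15.67 = 51.16; μ = α/κ = 35.49/51.16 = 0.6937.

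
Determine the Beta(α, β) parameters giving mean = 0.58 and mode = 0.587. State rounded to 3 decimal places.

α = 14.417, β = 10.440

Let s = α+β. Mean gives α = μs = 0.58s; mode gives (α−1)/(s−2) = 0.587.
Substituting: 0.58s − 1 = 0.587(s−2) = 0.587s − 1.174, so -0.007s = -0.174 and s = 24.8571.
Then α = 0.58×24.8571 = 14.417 and β = s−α = 10.440.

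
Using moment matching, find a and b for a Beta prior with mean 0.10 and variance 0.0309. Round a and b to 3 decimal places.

Let s = a+b. The Beta variance is μ(1−μ)/(s+1).
So s+1 = μ(1−μ)/σ² = (0.10×0.90)/0.0309 = 0.0900/0.0309 = 2.9126, giving s = 1.9126.
Then a = μs = 0.10×1.9126 = 0.191 and b = (1−μ)s = 0.90×1.9126 = 1.721.

a = 0.191, b = 1.721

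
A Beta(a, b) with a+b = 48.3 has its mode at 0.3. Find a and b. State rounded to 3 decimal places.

a = 14.890, b = 33.410

Mode = (a−1)/(κ−2) with κ = a+b, so a−1 = 0.3·46.3 = 13.890.
a = 14.890; b = κ − a = 33.410.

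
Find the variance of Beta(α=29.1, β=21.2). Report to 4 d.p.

0.0048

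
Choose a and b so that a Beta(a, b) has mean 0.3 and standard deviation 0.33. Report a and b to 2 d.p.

Variance = 0.33² = 0.1089. The moment-matching identity a+b = μ(1−μ)/Var − 1 gives
a+b = 0.21/0.1089 − 1 = 0.9284, so a = μ·0.9284 = 0.28 and b = (1−μ)·0.9284 = 0.65.

a = 0.28, b = 0.65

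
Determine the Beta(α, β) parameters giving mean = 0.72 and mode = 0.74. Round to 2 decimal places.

With s = α+β: μ = α/s and mode = (α−1)/(s−2). Eliminating α = μs,
μs − 1 = m(s−2) ⇒ s(μ−m) = 1−2m ⇒ s = -0.48/-0.02 = 24.0000.
So α = μs = 17.28, β = (1−μ)s = 6.72.

α = 17.28, β = 6.72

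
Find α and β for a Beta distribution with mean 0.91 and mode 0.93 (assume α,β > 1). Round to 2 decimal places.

α = 39.13, β = 3.87

With s = α+β: μ = α/s and mode = (α−1)/(s−2). Eliminating α = μs,
μs − 1 = m(s−2) ⇒ s(μ−m) = 1−2m ⇒ s = -0.86/-0.02 = 43.0000.
So α = μs = 39.13, β = (1−μ)s = 3.87.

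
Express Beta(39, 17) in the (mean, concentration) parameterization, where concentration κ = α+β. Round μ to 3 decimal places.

κ = α+β = 39+17 = 56; μ = α/κ = 39/56 = 0.696.

μ = 0.696, κ = 56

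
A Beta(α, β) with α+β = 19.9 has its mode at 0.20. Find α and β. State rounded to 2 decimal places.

For α,β>1 the mode is (α−1)/(α+β−2), so α = mode·(κ−2)+1 = 0.20×17.9+1 = 4.58.
And β = (1−mode)·(κ−2)+1 = 0.80×17.9+1 = 15.32.

α = 4.58, β = 15.32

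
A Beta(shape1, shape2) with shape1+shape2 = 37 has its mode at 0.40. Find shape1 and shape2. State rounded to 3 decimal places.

Since the density peak of Beta(shape1,shape2) is at (shape1−1)/(shape1+shape2−2),
shape1 = 1 + 0.40(37−2) = 15.000 and shape2 = 37 − 15.000 = 22.000.

shape1 = 15.000, shape2 = 22.000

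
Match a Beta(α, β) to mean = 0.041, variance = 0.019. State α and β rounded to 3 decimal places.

α = 0.044, β = 1.026

By moment matching, α+β = μ(1−μ)/σ² − 1 = (0.041·0.959)/0.019 − 1 = 2.0694 − 1 = 1.0694.
Since α/(α+β) = μ, α = 0.041·1.0694 = 0.044 and β = 0.959·1.0694 = 1.026.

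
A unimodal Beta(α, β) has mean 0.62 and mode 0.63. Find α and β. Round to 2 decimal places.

α = 16.12, β = 9.88

Let s = α+β. Mean gives α = μs = 0.62s; mode gives (α−1)/(s−2) = 0.63.
Substituting: 0.62s − 1 = 0.63(s−2) = 0.63s − 1.26, so -0.01s = -0.26 and s = 26.0000.
Then α = 0.62×26.0000 = 16.12 and β = s−α = 9.88.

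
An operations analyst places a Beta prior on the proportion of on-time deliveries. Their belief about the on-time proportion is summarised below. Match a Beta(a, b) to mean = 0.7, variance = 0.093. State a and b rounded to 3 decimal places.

Let s = a+b. The Beta variance is μ(1−μ)/(s+1).
So s+1 = μ(1−μ)/σ² = (0.7×0.3)/0.093 = 0.21/0.093 = 2.2581, giving s = 1.2581.
Then a = μs = 0.7×1.2581 = 0.881 and b = (1−μ)s = 0.3×1.2581 = 0.377.

a = 0.881, b = 0.377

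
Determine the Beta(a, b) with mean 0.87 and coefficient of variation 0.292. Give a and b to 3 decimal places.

Var = (CV·μ)² = (0.292×0.87)² = 0.064536.
a+b = μ(1−μ)/Var − 1 = 0.1131/0.064536 − 1 = 0.7525.
Thus a = 0.87·0.7525 = 0.655 and b = 0.13·0.7525 = 0.098.

a = 0.655, b = 0.098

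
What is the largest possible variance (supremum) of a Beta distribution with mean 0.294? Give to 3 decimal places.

For fixed mean μ the Beta variance is μ(1−μ)/(α+β+1), increasing as α+β decreases.
Its least upper bound (not attained) is μ(1−μ) = 0.294·0.706 = 0.208.

0.208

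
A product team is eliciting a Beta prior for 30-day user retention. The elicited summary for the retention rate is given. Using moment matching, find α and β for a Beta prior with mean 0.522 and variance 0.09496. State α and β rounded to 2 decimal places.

Write ν = α+β; then α = μν and Var = μ(1−μ)/(ν+1).
ν = μ(1−μ)/Var − 1 = 0.249516/0.09496 − 1 = 1.6276.
α = 0.522·1.6276 = 0.85, β = 0.478·1.6276 = 0.78.

α = 0.85, β = 0.78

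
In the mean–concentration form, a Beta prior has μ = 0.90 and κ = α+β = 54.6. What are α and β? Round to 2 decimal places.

α = 49.14, β = 5.46

α = μκ = 0.90×54.6 = 49.14 and β = (1−μ)κ = 0.10×54.6 = 5.46.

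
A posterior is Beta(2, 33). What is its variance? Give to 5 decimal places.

α+β = 35 and αβ = 66, so Var = αβ/[(α+β)²(α+β+1)] = 66/44100 = 0.00150.

0.00150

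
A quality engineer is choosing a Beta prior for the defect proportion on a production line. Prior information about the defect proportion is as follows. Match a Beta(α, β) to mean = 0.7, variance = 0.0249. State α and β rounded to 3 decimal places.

α = 5.204, β = 2.230

Let s = α+β. The Beta variance is μ(1−μ)/(s+1).
So s+1 = μ(1−μ)/σ² = (0.7×0.3)/0.0249 = 0.21/0.0249 = 8.4337, giving s = 7.4337.
Then α = μs = 0.7×7.4337 = 5.204 and β = (1−μ)s = 0.3×7.4337 = 2.230.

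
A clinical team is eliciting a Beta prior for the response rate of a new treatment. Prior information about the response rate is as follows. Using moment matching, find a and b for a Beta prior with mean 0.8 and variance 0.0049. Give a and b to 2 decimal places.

Let s = a+b. The Beta variance is μ(1−μ)/(s+1).
So s+1 = μ(1−μ)/σ² = (0.8×0.2)/0.0049 = 0.16/0.0049 = 32.6531, giving s = 31.6531.
Then a = μs = 0.8×31.6531 = 25.32 and b = (1−μ)s = 0.2×31.6531 = 6.33.

a = 25.32, b = 6.33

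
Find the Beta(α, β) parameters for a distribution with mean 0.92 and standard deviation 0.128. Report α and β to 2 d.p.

Variance = 0.128² = 0.016384. The moment-matching identity α+β = μ(1−μ)/Var − 1 gives
α+β = 0.0736/0.016384 − 1 = 3.4922, so α = μ·3.4922 = 3.21 and β = (1−μ)·3.4922 = 0.28.

α = 3.21, β = 0.28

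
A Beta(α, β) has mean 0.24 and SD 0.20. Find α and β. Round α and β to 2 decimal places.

α = 0.85, β = 2.71

First σ² = 0.0400. Setting α = μn, β = (1−μ)n with n = α+β,
μ(1−μ)/(n+1) = 0.0400 ⇒ n+1 = 0.1824/0.0400 = 4.5600 ⇒ n = 3.5600.
Hence α = 0.24×3.5600 = 0.85, β = 0.76×3.5600 = 2.71.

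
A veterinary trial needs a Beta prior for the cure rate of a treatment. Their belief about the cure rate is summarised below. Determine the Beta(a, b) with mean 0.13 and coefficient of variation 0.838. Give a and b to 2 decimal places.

a = 1.11, b = 7.42

Var = (CV·μ)² = (0.838×0.13)² = 0.011868.
a+b = μ(1−μ)/Var − 1 = 0.1131/0.011868 − 1 = 8.5299.
Thus a = 0.13·8.5299 = 1.11 and b = 0.87·8.5299 = 7.42.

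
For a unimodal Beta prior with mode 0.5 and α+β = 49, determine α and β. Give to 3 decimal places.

Mode = (α−1)/(κ−2) with κ = α+β, so α−1 = 0.5·47 = 23.500.
α = 24.500; β = κ − α = 24.500.

α = 24.500, β = 24.500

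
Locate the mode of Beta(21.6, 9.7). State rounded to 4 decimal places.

0.7031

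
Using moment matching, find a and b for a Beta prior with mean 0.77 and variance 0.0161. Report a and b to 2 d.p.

Write ν = a+b; then a = μν and Var = μ(1−μ)/(ν+1).
ν = μ(1−μ)/Var − 1 = 0.1771/0.0161 − 1 = 10.0000.
a = 0.77·10.0000 = 7.70, b = 0.23·10.0000 = 2.30.

a = 7.70, b = 2.30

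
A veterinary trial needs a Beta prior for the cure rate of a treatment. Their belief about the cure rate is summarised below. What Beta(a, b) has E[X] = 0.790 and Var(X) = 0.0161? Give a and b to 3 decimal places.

By moment matching, a+b = μ(1−μ)/σ² − 1 = (0.790·0.210)/0.0161 − 1 = 10.3043 − 1 = 9.3043.
Since a/(a+b) = μ, a = 0.790·9.3043 = 7.350 and b = 0.210·9.3043 = 1.954.

a = 7.350, b = 1.954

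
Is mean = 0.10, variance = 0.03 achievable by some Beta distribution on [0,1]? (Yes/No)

For any Beta, Var(X) < E[X]·(1−E[X]).
Here μ(1−μ) = 0.10×0.90 = 0.0900, and 0.03 < 0.0900.

Yes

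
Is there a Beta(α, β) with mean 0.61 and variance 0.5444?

No

The Beta variance bound is σ² < μ(1−μ).
Here μ(1−μ) = 0.61×0.39 = 0.2379, and 0.5444 ≥ 0.2379.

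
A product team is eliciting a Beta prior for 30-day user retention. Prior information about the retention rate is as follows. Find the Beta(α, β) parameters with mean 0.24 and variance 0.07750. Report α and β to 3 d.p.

α = 0.325, β = 1.029

Write ν = α+β; then α = μν and Var = μ(1−μ)/(ν+1).
ν = μ(1−μ)/Var − 1 = 0.1824/0.07750 − 1 = 1.3535.
α = 0.24·1.3535 = 0.325, β = 0.76·1.3535 = 1.029.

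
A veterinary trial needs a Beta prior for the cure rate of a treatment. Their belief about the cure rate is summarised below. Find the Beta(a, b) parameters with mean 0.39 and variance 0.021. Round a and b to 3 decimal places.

a = 4.028, b = 6.300

By moment matching, a+b = μ(1−μ)/σ² − 1 = (0.39·0.61)/0.021 − 1 = 11.3286 − 1 = 10.3286.
Since a/(a+b) = μ, a = 0.39·10.3286 = 4.028 and b = 0.61·10.3286 = 6.300.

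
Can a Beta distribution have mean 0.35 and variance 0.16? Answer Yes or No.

Yes

A Beta with mean μ has variance μ(1−μ)/(α+β+1) < μ(1−μ).
Here μ(1−μ) = 0.35×0.65 = 0.2275, and 0.16 < 0.2275.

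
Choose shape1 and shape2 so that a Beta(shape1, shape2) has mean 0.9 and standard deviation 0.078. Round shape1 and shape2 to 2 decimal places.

σ² = 0.078² = 0.006084.
With s = shape1+shape2, Var = μ(1−μ)/(s+1), so s+1 = (0.9×0.1)/0.006084 = 14.7929 and s = 13.7929.
shape1 = μs = 12.41, shape2 = (1−μ)s = 1.38.

shape1 = 12.41, shape2 = 1.38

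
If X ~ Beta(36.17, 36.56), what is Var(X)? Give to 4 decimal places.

μ = 36.17/72.73 = 0.497319; Var = μ(1−μ)/(α+β+1) = 0.2499928/73.73 = 0.0034.

0.0034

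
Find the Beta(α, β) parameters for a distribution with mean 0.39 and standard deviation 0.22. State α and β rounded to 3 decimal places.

α = 1.527, β = 2.388

First σ² = 0.0484. Setting α = μn, β = (1−μ)n with n = α+β,
μ(1−μ)/(n+1) = 0.0484 ⇒ n+1 = 0.2379/0.0484 = 4.9153 ⇒ n = 3.9153.
Hence α = 0.39×3.9153 = 1.527, β = 0.61×3.9153 = 2.388.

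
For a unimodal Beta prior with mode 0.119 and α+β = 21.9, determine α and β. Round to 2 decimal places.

Since the density peak of Beta(α,β) is at (α−1)/(α+β−2),
α = 1 + 0.119(21.9−2) = 3.37 and β = 21.9 − 3.37 = 18.53.

α = 3.37, β = 18.53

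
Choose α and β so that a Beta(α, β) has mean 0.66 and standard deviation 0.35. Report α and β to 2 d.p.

σ² = 0.35² = 0.1225.
With s = α+β, Var = μ(1−μ)/(s+1), so s+1 = (0.66×0.34)/0.1225 = 1.8318 and s = 0.8318.
α = μs = 0.55, β = (1−μ)s = 0.28.

α = 0.55, β = 0.28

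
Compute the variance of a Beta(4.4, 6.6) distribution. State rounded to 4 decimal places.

Var = αβ/[(α+β)²(α+β+1)] = (4.4×6.6)/(11.0²×12.0) = 29.04/1452.000 = 0.0200.

0.0200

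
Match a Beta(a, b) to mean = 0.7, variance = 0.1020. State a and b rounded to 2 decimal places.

By moment matching, a+b = μ(1−μ)/σ² − 1 = (0.7·0.3)/0.1020 − 1 = 2.0588 − 1 = 1.0588.
Since a/(a+b) = μ, a = 0.7·1.0588 = 0.74 and b = 0.3·1.0588 = 0.32.

a = 0.74, b = 0.32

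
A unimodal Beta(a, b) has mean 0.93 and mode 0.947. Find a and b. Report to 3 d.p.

Let s = a+b. Mean gives a = μs = 0.93s; mode gives (a−1)/(s−2) = 0.947.
Substituting: 0.93s − 1 = 0.947(s−2) = 0.947s − 1.894, so -0.017s = -0.894 and s = 52.5882.
Then a = 0.93×52.5882 = 48.907 and b = s−a = 3.681.

a = 48.907, b = 3.681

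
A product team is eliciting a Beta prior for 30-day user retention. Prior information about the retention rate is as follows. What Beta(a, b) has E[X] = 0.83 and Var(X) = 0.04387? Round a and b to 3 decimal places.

By moment matching, a+b = μ(1−μ)/σ² − 1 = (0.83·0.17)/0.04387 − 1 = 3.2163 − 1 = 2.2163.
Since a/(a+b) = μ, a = 0.83·2.2163 = 1.840 and b = 0.17·2.2163 = 0.377.

a = 1.840, b = 0.377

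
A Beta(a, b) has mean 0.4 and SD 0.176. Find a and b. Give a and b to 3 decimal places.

Variance = 0.176² = 0.030976. The moment-matching identity a+b = μ(1−μ)/Var − 1 gives
a+b = 0.24/0.030976 − 1 = 6.7479, so a = μ·6.7479 = 2.699 and b = (1−μ)·6.7479 = 4.049.

a = 2.699, b = 4.049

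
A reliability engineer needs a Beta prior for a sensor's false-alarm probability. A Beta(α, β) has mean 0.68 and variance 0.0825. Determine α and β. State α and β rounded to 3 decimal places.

Write ν = α+β; then α = μν and Var = μ(1−μ)/(ν+1).
ν = μ(1−μ)/Var − 1 = 0.2176/0.0825 − 1 = 1.6376.
α = 0.68·1.6376 = 1.114, β = 0.32·1.6376 = 0.524.

α = 1.114, β = 0.524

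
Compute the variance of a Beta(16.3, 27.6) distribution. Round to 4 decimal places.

0.0052

Var = αβ/[(α+β)²(α+β+1)] = (16.3×27.6)/(43.9²×44.9) = 449.88/86531.729 = 0.0052.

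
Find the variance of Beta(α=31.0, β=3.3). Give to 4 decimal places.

0.0025

α+β = 34.3 and αβ = 102.30, so Var = αβ/[(α+β)²(α+β+1)] = 102.30/41530.097 = 0.0025.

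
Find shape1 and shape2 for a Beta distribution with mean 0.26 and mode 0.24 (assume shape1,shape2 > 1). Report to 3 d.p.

Let s = shape1+shape2. Mean gives shape1 = μs = 0.26s; mode gives (shape1−1)/(s−2) = 0.24.
Substituting: 0.26s − 1 = 0.24(s−2) = 0.24s − 0.48, so 0.02s = 0.52 and s = 26.0000.
Then shape1 = 0.26×26.0000 = 6.760 and shape2 = s−shape1 = 19.240.

shape1 = 6.760, shape2 = 19.240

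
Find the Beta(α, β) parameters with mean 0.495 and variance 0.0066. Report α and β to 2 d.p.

α = 18.25, β = 18.62

By moment matching, α+β = μ(1−μ)/σ² − 1 = (0.495·0.505)/0.0066 − 1 = 37.8750 − 1 = 36.8750.
Since α/(α+β) = μ, α = 0.495·36.8750 = 18.25 and β = 0.505·36.8750 = 18.62.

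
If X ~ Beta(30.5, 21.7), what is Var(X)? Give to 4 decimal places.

μ = 30.5/52.2 = 0.584291; Var = μ(1−μ)/(α+β+1) = 0.2428950/53.2 = 0.0046.

0.0046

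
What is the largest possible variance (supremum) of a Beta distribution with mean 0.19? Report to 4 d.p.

Var = μ(1−μ)/(α+β+1), which approaches μ(1−μ) as α+β → 0.
So the supremum is μ(1−μ) = 0.19×0.81 = 0.1539.

0.1539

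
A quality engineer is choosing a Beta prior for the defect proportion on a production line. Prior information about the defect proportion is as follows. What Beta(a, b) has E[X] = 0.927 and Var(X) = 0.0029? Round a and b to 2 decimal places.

Let s = a+b. The Beta variance is μ(1−μ)/(s+1).
So s+1 = μ(1−μ)/σ² = (0.927×0.073)/0.0029 = 0.067671/0.0029 = 23.3348, giving s = 22.3348.
Then a = μs = 0.927×22.3348 = 20.70 and b = (1−μ)s = 0.073×22.3348 = 1.63.

a = 20.70, b = 1.63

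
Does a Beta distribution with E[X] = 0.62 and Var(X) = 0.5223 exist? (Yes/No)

No

The Beta variance bound is σ² < μ(1−μ).
Here μ(1−μ) = 0.62×0.38 = 0.2356, and 0.5223 ≥ 0.2356.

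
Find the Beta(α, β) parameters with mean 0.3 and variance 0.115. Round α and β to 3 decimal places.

α = 0.248, β = 0.578

Write ν = α+β; then α = μν and Var = μ(1−μ)/(ν+1).
ν = μ(1−μ)/Var − 1 = 0.21/0.115 − 1 = 0.8261.
α = 0.3·0.8261 = 0.248, β = 0.7·0.8261 = 0.578.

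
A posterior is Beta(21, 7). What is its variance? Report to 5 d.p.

0.00647

μ = 21/28 = 0.750000; Var = μ(1−μ)/(α+β+1) = 0.1875000/29 = 0.00647.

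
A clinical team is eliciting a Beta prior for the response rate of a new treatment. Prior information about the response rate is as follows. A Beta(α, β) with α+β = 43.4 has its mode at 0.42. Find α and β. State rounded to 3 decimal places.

Mode = (α−1)/(κ−2) with κ = α+β, so α−1 = 0.42·41.4 = 17.388.
α = 18.388; β = κ − α = 25.012.

α = 18.388, β = 25.012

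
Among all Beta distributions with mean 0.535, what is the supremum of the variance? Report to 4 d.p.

For fixed mean μ the Beta variance is μ(1−μ)/(α+β+1), increasing as α+β decreases.
Its least upper bound (not attained) is μ(1−μ) = 0.535·0.465 = 0.2488.

0.2488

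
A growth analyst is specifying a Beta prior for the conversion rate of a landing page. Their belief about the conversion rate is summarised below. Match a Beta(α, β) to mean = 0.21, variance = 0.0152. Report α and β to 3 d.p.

Let s = α+β. The Beta variance is μ(1−μ)/(s+1).
So s+1 = μ(1−μ)/σ² = (0.21×0.79)/0.0152 = 0.1659/0.0152 = 10.9145, giving s = 9.9145.
Then α = μs = 0.21×9.9145 = 2.082 and β = (1−μ)s = 0.79×9.9145 = 7.832.

α = 2.082, β = 7.832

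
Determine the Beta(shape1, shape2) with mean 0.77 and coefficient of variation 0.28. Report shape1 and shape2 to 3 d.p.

shape1 = 2.164, shape2 = 0.646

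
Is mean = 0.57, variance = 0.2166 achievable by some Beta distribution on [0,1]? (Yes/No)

Yes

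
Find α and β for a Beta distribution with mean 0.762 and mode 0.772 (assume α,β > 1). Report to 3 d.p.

With s = α+β: μ = α/s and mode = (α−1)/(s−2). Eliminating α = μs,
μs − 1 = m(s−2) ⇒ s(μ−m) = 1−2m ⇒ s = -0.544/-0.010 = 54.4000.
So α = μs = 41.453, β = (1−μ)s = 12.947.

α = 41.453, β = 12.947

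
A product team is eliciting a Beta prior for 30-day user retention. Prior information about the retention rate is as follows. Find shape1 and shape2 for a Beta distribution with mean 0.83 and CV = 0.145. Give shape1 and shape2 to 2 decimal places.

shape1 = 7.26, shape2 = 1.49

σ = CV·μ = 0.145×0.83 = 0.12035, so σ² = 0.014484.
s+1 = μ(1−μ)/σ² = 0.1411/0.014484 = 9.7417, so s = shape1+shape2 = 8.7417.
shape1 = μs = 7.26, shape2 = (1−μ)s = 1.49.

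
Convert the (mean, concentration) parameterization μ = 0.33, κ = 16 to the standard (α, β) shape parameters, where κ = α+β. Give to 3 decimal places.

α = 5.280, β = 10.720

α = μκ = 0.33×16 = 5.280 and β = (1−μ)κ = 0.67×16 = 10.720.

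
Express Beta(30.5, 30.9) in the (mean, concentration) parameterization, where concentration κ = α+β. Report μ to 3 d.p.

κ = α+β = 30.5+30.9 = 61.4; μ = α/κ = 30.5/61.4 = 0.497.

μ = 0.497, κ = 61.4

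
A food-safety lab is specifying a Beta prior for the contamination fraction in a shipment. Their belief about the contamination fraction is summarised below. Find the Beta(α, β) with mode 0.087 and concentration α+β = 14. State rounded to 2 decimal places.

Mode = (α−1)/(κ−2) with κ = α+β, so α−1 = 0.087·12 = 1.04.
α = 2.04; β = κ − α = 11.96.

α = 2.04, β = 11.96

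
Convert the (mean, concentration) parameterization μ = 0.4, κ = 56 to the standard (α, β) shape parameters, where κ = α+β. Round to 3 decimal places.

α = 22.400, β = 33.600

α = μκ = 0.4×56 = 22.400 and β = (1−μ)κ = 0.6×56 = 33.600.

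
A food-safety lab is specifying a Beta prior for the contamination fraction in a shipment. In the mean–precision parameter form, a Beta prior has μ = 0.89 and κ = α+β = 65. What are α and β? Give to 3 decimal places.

α = μκ = 0.89×65 = 57.850 and β = (1−μ)κ = 0.11×65 = 7.150.

α = 57.850, β = 7.150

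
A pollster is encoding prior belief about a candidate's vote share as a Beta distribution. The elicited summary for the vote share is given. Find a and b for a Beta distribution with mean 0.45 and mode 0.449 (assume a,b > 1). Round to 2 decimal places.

a = 45.90, b = 56.10

Let s = a+b. Mean gives a = μs = 0.45s; mode gives (a−1)/(s−2) = 0.449.
Substituting: 0.45s − 1 = 0.449(s−2) = 0.449s − 0.898, so 0.001s = 0.102 and s = 102.0000.
Then a = 0.45×102.0000 = 45.90 and b = s−a = 56.10.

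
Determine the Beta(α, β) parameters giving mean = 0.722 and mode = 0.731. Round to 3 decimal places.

α = 37.063, β = 14.271

With s = α+β: μ = α/s and mode = (α−1)/(s−2). Eliminating α = μs,
μs − 1 = m(s−2) ⇒ s(μ−m) = 1−2m ⇒ s = -0.462/-0.009 = 51.3333.
So α = μs = 37.063, β = (1−μ)s = 14.271.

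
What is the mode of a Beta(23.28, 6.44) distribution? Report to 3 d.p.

The density x^(α−1)(1−x)^(β−1) is maximised at (α−1)/(α+β−2) = 22.28/27.72 = 0.804.

0.804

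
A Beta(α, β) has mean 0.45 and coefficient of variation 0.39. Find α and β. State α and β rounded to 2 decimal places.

α = 3.17, β = 3.87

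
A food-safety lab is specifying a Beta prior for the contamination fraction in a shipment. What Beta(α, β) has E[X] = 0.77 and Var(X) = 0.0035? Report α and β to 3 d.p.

Write ν = α+β; then α = μν and Var = μ(1−μ)/(ν+1).
ν = μ(1−μ)/Var − 1 = 0.1771/0.0035 − 1 = 49.6000.
α = 0.77·49.6000 = 38.192, β = 0.23·49.6000 = 11.408.

α = 38.192, β = 11.408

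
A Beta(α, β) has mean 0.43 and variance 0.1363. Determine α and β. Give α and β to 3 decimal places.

α = 0.343, β = 0.455

Let s = α+β. The Beta variance is μ(1−μ)/(s+1).
So s+1 = μ(1−μ)/σ² = (0.43×0.57)/0.1363 = 0.2451/0.1363 = 1.7982, giving s = 0.7982.
Then α = μs = 0.43×0.7982 = 0.343 and β = (1−μ)s = 0.57×0.7982 = 0.455.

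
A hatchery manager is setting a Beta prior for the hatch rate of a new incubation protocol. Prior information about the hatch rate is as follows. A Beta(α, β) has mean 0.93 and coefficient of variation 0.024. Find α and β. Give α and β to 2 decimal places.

α = 120.60, β = 9.08

σ = CV·μ = 0.024×0.93 = 0.02232, so σ² = 0.000498.
s+1 = μ(1−μ)/σ² = 0.0651/0.000498 = 130.6750, so s = α+β = 129.6750.
α = μs = 120.60, β = (1−μ)s = 9.08.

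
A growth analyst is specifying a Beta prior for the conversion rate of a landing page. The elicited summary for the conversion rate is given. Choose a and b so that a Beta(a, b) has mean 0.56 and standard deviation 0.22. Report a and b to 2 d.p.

a = 2.29, b = 1.80

Variance = 0.22² = 0.0484. The moment-matching identity a+b = μ(1−μ)/Var − 1 gives
a+b = 0.2464/0.0484 − 1 = 4.0909, so a = μ·4.0909 = 2.29 and b = (1−μ)·4.0909 = 1.80.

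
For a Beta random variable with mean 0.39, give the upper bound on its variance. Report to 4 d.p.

0.2379

For fixed mean μ the Beta variance is μ(1−μ)/(α+β+1), increasing as α+β decreases.
Its least upper bound (not attained) is μ(1−μ) = 0.39·0.61 = 0.2379.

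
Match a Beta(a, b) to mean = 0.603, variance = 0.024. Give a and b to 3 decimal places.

a = 5.412, b = 3.563

By moment matching, a+b = μ(1−μ)/σ² − 1 = (0.603·0.397)/0.024 − 1 = 9.9746 − 1 = 8.9746.
Since a/(a+b) = μ, a = 0.603·8.9746 = 5.412 and b = 0.397·8.9746 = 3.563.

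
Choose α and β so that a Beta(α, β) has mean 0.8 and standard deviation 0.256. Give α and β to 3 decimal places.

α = 1.153, β = 0.288

Variance = 0.256² = 0.065536. The moment-matching identity α+β = μ(1−μ)/Var − 1 gives
α+β = 0.16/0.065536 − 1 = 1.4414, so α = μ·1.4414 = 1.153 and β = (1−μ)·1.4414 = 0.288.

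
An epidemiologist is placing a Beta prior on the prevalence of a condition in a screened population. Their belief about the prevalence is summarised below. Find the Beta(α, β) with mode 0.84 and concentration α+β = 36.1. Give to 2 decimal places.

α = 29.64, β = 6.46

For α,β>1 the mode is (α−1)/(α+β−2), so α = mode·(κ−2)+1 = 0.84×34.1+1 = 29.64.
And β = (1−mode)·(κ−2)+1 = 0.16×34.1+1 = 6.46.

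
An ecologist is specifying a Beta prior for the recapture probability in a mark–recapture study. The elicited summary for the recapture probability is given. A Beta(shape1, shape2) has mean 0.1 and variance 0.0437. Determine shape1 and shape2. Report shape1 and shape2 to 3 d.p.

shape1 = 0.106, shape2 = 0.954

Let s = shape1+shape2. The Beta variance is μ(1−μ)/(s+1).
So s+1 = μ(1−μ)/σ² = (0.1×0.9)/0.0437 = 0.09/0.0437 = 2.0595, giving s = 1.0595.
Then shape1 = μs = 0.1×1.0595 = 0.106 and shape2 = (1−μ)s = 0.9×1.0595 = 0.954.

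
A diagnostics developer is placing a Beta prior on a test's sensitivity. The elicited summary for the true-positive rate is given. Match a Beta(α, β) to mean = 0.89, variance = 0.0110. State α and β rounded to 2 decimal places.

α = 7.03, β = 0.87

Let s = α+β. The Beta variance is μ(1−μ)/(s+1).
So s+1 = μ(1−μ)/σ² = (0.89×0.11)/0.0110 = 0.0979/0.0110 = 8.9000, giving s = 7.9000.
Then α = μs = 0.89×7.9000 = 7.03 and β = (1−μ)s = 0.11×7.9000 = 0.87.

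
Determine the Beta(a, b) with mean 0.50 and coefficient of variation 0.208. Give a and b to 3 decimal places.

Var = (CV·μ)² = (0.208×0.50)² = 0.010816.
a+b = μ(1−μ)/Var − 1 = 0.2500/0.010816 − 1 = 22.1139.
Thus a = 0.50·22.1139 = 11.057 and b = 0.50·22.1139 = 11.057.

a = 11.057, b = 11.057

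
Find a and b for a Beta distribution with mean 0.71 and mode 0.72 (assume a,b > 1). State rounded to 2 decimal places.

a = 31.24, b = 12.76

Let s = a+b. Mean gives a = μs = 0.71s; mode gives (a−1)/(s−2) = 0.72.
Substituting: 0.71s − 1 = 0.72(s−2) = 0.72s − 1.44, so -0.01s = -0.44 and s = 44.0000.
Then a = 0.71×44.0000 = 31.24 and b = s−a = 12.76.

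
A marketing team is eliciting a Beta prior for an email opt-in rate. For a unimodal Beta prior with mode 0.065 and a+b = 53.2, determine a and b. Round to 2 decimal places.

For a,b>1 the mode is (a−1)/(a+b−2), so a = mode·(κ−2)+1 = 0.065×51.2+1 = 4.33.
And b = (1−mode)·(κ−2)+1 = 0.935×51.2+1 = 48.87.

a = 4.33, b = 48.87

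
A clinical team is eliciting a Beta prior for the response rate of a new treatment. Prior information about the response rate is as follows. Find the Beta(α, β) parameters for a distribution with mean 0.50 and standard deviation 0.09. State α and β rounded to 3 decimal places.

α = 14.932, β = 14.932

First σ² = 0.0081. Setting α = μn, β = (1−μ)n with n = α+β,
μ(1−μ)/(n+1) = 0.0081 ⇒ n+1 = 0.2500/0.0081 = 30.8642 ⇒ n = 29.8642.
Hence α = 0.50×29.8642 = 14.932, β = 0.50×29.8642 = 14.932.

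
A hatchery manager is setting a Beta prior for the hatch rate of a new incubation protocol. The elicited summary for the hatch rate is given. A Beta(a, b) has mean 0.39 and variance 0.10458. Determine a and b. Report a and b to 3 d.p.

a = 0.497, b = 0.778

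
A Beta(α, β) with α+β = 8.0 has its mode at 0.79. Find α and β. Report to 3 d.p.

For α,β>1 the mode is (α−1)/(α+β−2), so α = mode·(κ−2)+1 = 0.79×6.0+1 = 5.740.
And β = (1−mode)·(κ−2)+1 = 0.21×6.0+1 = 2.260.

α = 5.740, β = 2.260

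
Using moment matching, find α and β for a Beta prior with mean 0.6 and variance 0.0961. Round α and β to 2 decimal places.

α = 0.90, β = 0.60

Write ν = α+β; then α = μν and Var = μ(1−μ)/(ν+1).
ν = μ(1−μ)/Var − 1 = 0.24/0.0961 − 1 = 1.4974.
α = 0.6·1.4974 = 0.90, β = 0.4·1.4974 = 0.60.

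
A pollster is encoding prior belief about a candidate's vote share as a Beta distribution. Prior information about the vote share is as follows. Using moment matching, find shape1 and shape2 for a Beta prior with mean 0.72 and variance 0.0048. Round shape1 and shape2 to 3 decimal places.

shape1 = 29.520, shape2 = 11.480

Let s = shape1+shape2. The Beta variance is μ(1−μ)/(s+1).
So s+1 = μ(1−μ)/σ² = (0.72×0.28)/0.0048 = 0.2016/0.0048 = 42.0000, giving s = 41.0000.
Then shape1 = μs = 0.72×41.0000 = 29.520 and shape2 = (1−μ)s = 0.28×41.0000 = 11.480.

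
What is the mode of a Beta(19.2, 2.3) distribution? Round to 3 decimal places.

0.933

With α,β > 1, mode = (α−1)/(α+β−2) = 18.2/19.5 = 0.933.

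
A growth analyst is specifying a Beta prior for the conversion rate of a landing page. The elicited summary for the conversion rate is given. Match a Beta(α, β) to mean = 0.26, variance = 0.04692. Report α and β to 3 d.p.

α = 0.806, β = 2.294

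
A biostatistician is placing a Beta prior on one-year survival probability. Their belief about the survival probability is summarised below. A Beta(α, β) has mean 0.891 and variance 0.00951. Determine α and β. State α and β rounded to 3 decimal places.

α = 8.208, β = 1.004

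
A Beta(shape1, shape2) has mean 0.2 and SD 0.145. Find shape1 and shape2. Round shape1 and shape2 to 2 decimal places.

shape1 = 1.32, shape2 = 5.29

σ² = 0.145² = 0.021025.
With s = shape1+shape2, Var = μ(1−μ)/(s+1), so s+1 = (0.2×0.8)/0.021025 = 7.6100 and s = 6.6100.
shape1 = μs = 1.32, shape2 = (1−μ)s = 5.29.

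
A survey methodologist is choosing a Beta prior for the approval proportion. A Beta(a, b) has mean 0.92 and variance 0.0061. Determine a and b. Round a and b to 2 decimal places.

a = 10.18, b = 0.89

Write ν = a+b; then a = μν and Var = μ(1−μ)/(ν+1).
ν = μ(1−μ)/Var − 1 = 0.0736/0.0061 − 1 = 11.0656.
a = 0.92·11.0656 = 10.18, b = 0.08·11.0656 = 0.89.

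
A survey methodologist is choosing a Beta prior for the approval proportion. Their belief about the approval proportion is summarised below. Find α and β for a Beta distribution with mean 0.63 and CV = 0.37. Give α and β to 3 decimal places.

α = 2.073, β = 1.217

Var = (CV·μ)² = (0.37×0.63)² = 0.054336.
α+β = μ(1−μ)/Var − 1 = 0.2331/0.054336 − 1 = 3.2900.
Thus α = 0.63·3.2900 = 2.073 and β = 0.37·3.2900 = 1.217.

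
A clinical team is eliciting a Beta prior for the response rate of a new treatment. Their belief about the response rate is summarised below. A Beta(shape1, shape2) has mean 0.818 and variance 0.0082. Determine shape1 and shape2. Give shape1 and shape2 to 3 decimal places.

shape1 = 14.033, shape2 = 3.122

By moment matching, shape1+shape2 = μ(1−μ)/σ² − 1 = (0.818·0.182)/0.0082 − 1 = 18.1556 − 1 = 17.1556.
Since shape1/(shape1+shape2) = μ, shape1 = 0.818·17.1556 = 14.033 and shape2 = 0.182·17.1556 = 3.122.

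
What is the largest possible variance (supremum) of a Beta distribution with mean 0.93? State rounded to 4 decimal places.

Var = μ(1−μ)/(α+β+1), which approaches μ(1−μ) as α+β → 0.
So the supremum is μ(1−μ) = 0.93×0.07 = 0.0651.

0.0651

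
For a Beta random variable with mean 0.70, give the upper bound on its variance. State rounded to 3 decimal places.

0.210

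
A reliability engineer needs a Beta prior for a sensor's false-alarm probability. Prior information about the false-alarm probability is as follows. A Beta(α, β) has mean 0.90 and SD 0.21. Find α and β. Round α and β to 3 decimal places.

σ² = 0.21² = 0.0441.
With s = α+β, Var = μ(1−μ)/(s+1), so s+1 = (0.90×0.10)/0.0441 = 2.0408 and s = 1.0408.
α = μs = 0.937, β = (1−μ)s = 0.104.

α = 0.937, β = 0.104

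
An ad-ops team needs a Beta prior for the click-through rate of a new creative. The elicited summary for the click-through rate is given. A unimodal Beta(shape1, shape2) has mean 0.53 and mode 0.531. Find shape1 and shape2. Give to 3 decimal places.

shape1 = 32.860, shape2 = 29.140

With s = shape1+shape2: μ = shape1/s and mode = (shape1−1)/(s−2). Eliminating shape1 = μs,
μs − 1 = m(s−2) ⇒ s(μ−m) = 1−2m ⇒ s = -0.062/-0.001 = 62.0000.
So shape1 = μs = 32.860, shape2 = (1−μ)s = 29.140.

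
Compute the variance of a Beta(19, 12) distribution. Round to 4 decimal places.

Var = αβ/[(α+β)²(α+β+1)] = (19×12)/(31²×32) = 228/30752 = 0.0074.

0.0074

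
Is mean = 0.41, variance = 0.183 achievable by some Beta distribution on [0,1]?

Yes

For any Beta, Var(X) < E[X]·(1−E[X]).
Here μ(1−μ) = 0.41×0.59 = 0.2419, and 0.183 < 0.2419.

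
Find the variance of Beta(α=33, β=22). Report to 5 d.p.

Var = αβ/[(α+β)²(α+β+1)] = (33×22)/(55²×56) = 726/169400 = 0.00429.

0.00429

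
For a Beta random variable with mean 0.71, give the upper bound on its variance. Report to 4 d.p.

0.2059

For fixed mean μ the Beta variance is μ(1−μ)/(α+β+1), increasing as α+β decreases.
Its least upper bound (not attained) is μ(1−μ) = 0.71·0.29 = 0.2059.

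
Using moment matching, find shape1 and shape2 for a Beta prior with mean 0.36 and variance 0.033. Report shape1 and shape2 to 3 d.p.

shape1 = 2.153, shape2 = 3.828

Let s = shape1+shape2. The Beta variance is μ(1−μ)/(s+1).
So s+1 = μ(1−μ)/σ² = (0.36×0.64)/0.033 = 0.2304/0.033 = 6.9818, giving s = 5.9818.
Then shape1 = μs = 0.36×5.9818 = 2.153 and shape2 = (1−μ)s = 0.64×5.9818 = 3.828.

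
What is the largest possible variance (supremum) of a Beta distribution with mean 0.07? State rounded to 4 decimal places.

For fixed mean μ the Beta variance is μ(1−μ)/(α+β+1), increasing as α+β decreases.
Its least upper bound (not attained) is μ(1−μ) = 0.07·0.93 = 0.0651.

0.0651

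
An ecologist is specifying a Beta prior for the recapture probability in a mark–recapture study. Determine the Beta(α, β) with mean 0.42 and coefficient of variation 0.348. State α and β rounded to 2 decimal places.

σ = CV·μ = 0.348×0.42 = 0.14616, so σ² = 0.021363.
s+1 = μ(1−μ)/σ² = 0.2436/0.021363 = 11.4030, so s = α+β = 10.4030.
α = μs = 4.37, β = (1−μ)s = 6.03.

α = 4.37, β = 6.03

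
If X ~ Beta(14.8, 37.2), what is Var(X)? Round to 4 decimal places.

0.0038

α+β = 52.0 and αβ = 550.56, so Var = αβ/[(α+β)²(α+β+1)] = 550.56/143312.000 = 0.0038.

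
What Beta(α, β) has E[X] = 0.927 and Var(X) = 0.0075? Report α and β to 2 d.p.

By moment matching, α+β = μ(1−μ)/σ² − 1 = (0.927·0.073)/0.0075 − 1 = 9.0228 − 1 = 8.0228.
Since α/(α+β) = μ, α = 0.927·8.0228 = 7.44 and β = 0.073·8.0228 = 0.59.

α = 7.44, β = 0.59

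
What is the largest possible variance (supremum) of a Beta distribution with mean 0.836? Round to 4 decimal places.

0.1371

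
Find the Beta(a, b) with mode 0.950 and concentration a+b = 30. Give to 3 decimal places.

a = 27.600, b = 2.400

Mode = (a−1)/(κ−2) with κ = a+b, so a−1 = 0.950·28 = 26.600.
a = 27.600; b = κ − a = 2.400.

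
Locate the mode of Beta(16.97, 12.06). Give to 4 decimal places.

0.5908

With α,β > 1, mode = (α−1)/(α+β−2) = 15.97/27.03 = 0.5908.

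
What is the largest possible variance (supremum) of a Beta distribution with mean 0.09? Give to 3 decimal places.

Var = μ(1−μ)/(α+β+1), which approaches μ(1−μ) as α+β → 0.
So the supremum is μ(1−μ) = 0.09×0.91 = 0.082.

0.082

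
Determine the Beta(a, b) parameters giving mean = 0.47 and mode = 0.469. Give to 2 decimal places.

Let s = a+b. Mean gives a = μs = 0.47s; mode gives (a−1)/(s−2) = 0.469.
Substituting: 0.47s − 1 = 0.469(s−2) = 0.469s − 0.938, so 0.001s = 0.062 and s = 62.0000.
Then a = 0.47×62.0000 = 29.14 and b = s−a = 32.86.

a = 29.14, b = 32.86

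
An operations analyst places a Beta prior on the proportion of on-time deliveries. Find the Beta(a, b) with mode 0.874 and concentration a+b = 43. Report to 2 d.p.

a = 36.83, b = 6.17

Since the density peak of Beta(a,b) is at (a−1)/(a+b−2),
a = 1 + 0.874(43−2) = 36.83 and b = 43 − 36.83 = 6.17.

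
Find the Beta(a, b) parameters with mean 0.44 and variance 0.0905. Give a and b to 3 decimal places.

Let s = a+b. The Beta variance is μ(1−μ)/(s+1).
So s+1 = μ(1−μ)/σ² = (0.44×0.56)/0.0905 = 0.2464/0.0905 = 2.7227, giving s = 1.7227.
Then a = μs = 0.44×1.7227 = 0.758 and b = (1−μ)s = 0.56×1.7227 = 0.965.

a = 0.758, b = 0.965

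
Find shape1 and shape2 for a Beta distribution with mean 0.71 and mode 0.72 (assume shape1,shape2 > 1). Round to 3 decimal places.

shape1 = 31.240, shape2 = 12.760

Let s = shape1+shape2. Mean gives shape1 = μs = 0.71s; mode gives (shape1−1)/(s−2) = 0.72.
Substituting: 0.71s − 1 = 0.72(s−2) = 0.72s − 1.44, so -0.01s = -0.44 and s = 44.0000.
Then shape1 = 0.71×44.0000 = 31.240 and shape2 = s−shape1 = 12.760.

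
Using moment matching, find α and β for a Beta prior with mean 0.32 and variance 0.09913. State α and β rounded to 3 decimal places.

Let s = α+β. The Beta variance is μ(1−μ)/(s+1).
So s+1 = μ(1−μ)/σ² = (0.32×0.68)/0.09913 = 0.2176/0.09913 = 2.1951, giving s = 1.1951.
Then α = μs = 0.32×1.1951 = 0.382 and β = (1−μ)s = 0.68×1.1951 = 0.813.

α = 0.382, β = 0.813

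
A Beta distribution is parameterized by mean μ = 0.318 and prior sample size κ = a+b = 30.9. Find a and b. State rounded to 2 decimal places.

a = 9.83, b = 21.07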